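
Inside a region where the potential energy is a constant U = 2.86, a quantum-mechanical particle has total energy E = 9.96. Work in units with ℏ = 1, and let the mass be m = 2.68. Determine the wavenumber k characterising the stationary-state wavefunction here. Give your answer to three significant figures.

k = 6.17

With E > U the solution is oscillatory, ψ ∝ e^{±ikx} with k = √(2m(E − U))/ℏ.
k = √(2 × 2.68 × 7.1) = 6.169.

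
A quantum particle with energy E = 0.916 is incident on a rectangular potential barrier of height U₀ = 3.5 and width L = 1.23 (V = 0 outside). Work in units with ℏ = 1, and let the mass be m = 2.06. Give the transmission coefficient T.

Since E < U₀ the interior solution is evanescent with decay constant κ = √(2m(U₀ − E))/ℏ = 3.263.
κL = 4.013, sinh(κL) = 27.66.
Matching ψ, ψ′ at both faces gives T = [1 + U₀² sinh²(κL) / (4E(U₀ − E))]⁻¹ = 1/990.6 = 0.00101.

T = 0.00101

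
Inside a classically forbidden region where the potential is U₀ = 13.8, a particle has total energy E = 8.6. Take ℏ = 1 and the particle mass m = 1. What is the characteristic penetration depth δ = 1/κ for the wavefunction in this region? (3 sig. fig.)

Since E < U₀ the TISE in this region is ψ'' = κ²ψ with κ = √(2m(U₀ − E))/ℏ.
κ = √(2 × 1 × 5.2) = 3.225. The penetration depth is δ = 1/κ = 0.310.

δ = 0.310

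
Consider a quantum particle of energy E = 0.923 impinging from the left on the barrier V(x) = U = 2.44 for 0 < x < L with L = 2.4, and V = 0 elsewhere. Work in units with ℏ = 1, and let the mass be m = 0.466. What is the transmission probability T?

T = 0.0124

E < U: inside the barrier ψ ∝ e^{±κx} with κ = √(2m(U − E))/ℏ = 1.189.
κL = 2.854, sinh(κL) = 8.647.
The exact tunnelling result is T⁻¹ = 1 + U² sinh²(κL) / [4E(U − E)] = 80.49, so T = 0.0124.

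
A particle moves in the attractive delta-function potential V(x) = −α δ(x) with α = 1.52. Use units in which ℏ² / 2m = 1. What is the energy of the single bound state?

E = -0.578

For x ≠ 0 the bound state is ψ ∝ e^{−κ|x|}; integrating the TISE across the delta gives the cusp condition 2κ = 2mα/ℏ², so κ = 0.7600.
Then E = −ℏ²κ²/(2m) = −mα²/(2ℏ²) = -0.5776.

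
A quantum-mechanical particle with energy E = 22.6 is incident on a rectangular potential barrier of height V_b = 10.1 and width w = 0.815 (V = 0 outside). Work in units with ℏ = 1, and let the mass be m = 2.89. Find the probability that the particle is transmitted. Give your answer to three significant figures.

T = 0.968

Above the barrier the interior wavenumber is k₂ = √(2m(E − V_b))/ℏ = 8.500, giving phase k₂w = 6.928.
T = [1 + V_b² sin²(k₂w) / (4E(E − V_b))]⁻¹ = 1/1.033 = 0.968.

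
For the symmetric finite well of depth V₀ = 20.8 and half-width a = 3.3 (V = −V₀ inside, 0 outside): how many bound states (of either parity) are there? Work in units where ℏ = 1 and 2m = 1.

Define the well-strength parameter z₀ = (a/ℏ)√(2mV₀) = 3.3 × √(2·0.5·20.8) = 15.05.
The even/odd transcendental equations gain one root per π/2 in z₀, giving N = 1 + ⌊2z₀/π⌋ = 1 + ⌊9.581⌋ = 10.

N = 10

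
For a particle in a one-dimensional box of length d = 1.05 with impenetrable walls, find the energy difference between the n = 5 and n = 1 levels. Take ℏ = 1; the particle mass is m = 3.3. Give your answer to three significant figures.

E_n = n²π²ℏ²/(2md²), so ΔE = (5² − 1²) π²ℏ²/(2md²).
ΔE = 24 × π² / (2 × 3.3 × 1.05²) = 32.55.

ΔE = 32.6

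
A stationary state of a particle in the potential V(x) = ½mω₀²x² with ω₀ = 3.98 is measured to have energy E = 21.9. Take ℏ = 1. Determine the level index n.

E_n = ℏω₀(n + ½) ⇒ n = E/(ℏω₀) − ½ = 21.9/3.98 − 0.5 = 5.003 → n = 5.

n = 5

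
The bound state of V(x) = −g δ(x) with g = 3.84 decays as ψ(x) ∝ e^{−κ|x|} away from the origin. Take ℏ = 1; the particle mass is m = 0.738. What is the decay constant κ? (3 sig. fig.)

κ = 2.83

Integrate −(ℏ²/2m)ψ'' − gδ(x)ψ = Eψ from −ε to +ε: the ψ'' term gives ψ'(0⁺) − ψ'(0⁻) and the δ term gives −(2mg/ℏ²)ψ(0).
With ψ ∝ e^{−κ|x|} this yields −2κ = −2mg/ℏ², so κ = mg/ℏ² = 2.834.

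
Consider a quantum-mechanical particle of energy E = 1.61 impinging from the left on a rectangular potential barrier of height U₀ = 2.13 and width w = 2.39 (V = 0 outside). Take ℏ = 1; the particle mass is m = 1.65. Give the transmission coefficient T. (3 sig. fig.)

T = 0.00562

E < U₀: inside the barrier ψ ∝ e^{±κx} with κ = √(2m(U₀ − E))/ℏ = 1.310.
κw = 3.131, sinh(κw) = 11.42.
The exact tunnelling result is T⁻¹ = 1 + U₀² sinh²(κw) / [4E(U₀ − E)] = 177.8, so T = 0.00562.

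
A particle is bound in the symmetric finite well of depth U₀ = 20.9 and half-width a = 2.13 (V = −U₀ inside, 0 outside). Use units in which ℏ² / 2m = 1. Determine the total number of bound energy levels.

The dimensionless depth is z₀ = a√(2mU₀)/ℏ = 2.13 × √(20.90) = 9.738.
The even/odd transcendental equations gain one root per π/2 in z₀, giving N = 1 + ⌊2z₀/π⌋ = 1 + ⌊6.199⌋ = 7.

N = 7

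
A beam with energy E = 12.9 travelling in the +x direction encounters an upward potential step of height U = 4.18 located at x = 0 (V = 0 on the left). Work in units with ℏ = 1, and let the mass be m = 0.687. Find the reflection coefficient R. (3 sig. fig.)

On each side the TISE gives plane waves with k = √(2m(E − V))/ℏ: k₁ = √(2·0.687·12.9) = 4.210, k₂ = √(2·0.687·8.72) = 3.461.
Continuity of ψ and ψ′ at the step yields the reflection amplitude r = (k₁ − k₂)/(k₁ + k₂) = 0.09759; thus R = |r|² = 0.009524, T = 0.9905.

R = 0.00952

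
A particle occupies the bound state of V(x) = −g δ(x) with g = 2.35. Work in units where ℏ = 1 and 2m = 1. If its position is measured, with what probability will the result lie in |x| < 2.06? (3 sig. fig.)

The normalised bound state is ψ = √κ e^{−κ|x|} with κ = mg/ℏ² = 1.175.
P(|x| < d) = ∫_{−d}^{d} κ e^{−2κ|x|} dx = 1 − e^{−2κd} = 1 − e^{−4.841} = 0.9921.

P = 0.992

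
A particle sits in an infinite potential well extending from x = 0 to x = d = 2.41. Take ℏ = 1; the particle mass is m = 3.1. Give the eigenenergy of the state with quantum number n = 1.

E = 0.274

The infinite-well eigenfunctions ψ_n = √(2/d) sin(nπx/d) vanish at both walls, giving E_n = n²π²ℏ²/(2md²).
E_1 = 1² × π² / (2 × 3.1 × 2.41²) = 0.2741.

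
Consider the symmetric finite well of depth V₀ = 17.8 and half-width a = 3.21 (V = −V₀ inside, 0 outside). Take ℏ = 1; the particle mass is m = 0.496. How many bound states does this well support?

N = 9

Define the well-strength parameter z₀ = (a/ℏ)√(2mV₀) = 3.21 × √(2·0.496·17.8) = 13.49.
A new bound state (alternating even/odd) appears each time z₀ passes a multiple of π/2, so N = ⌊2z₀/π⌋ + 1 = ⌊8.587⌋ + 1 = 9.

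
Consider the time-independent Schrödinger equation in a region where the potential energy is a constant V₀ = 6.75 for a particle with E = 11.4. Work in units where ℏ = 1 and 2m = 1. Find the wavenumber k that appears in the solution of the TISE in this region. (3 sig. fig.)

With E > V₀ the solution is oscillatory, ψ ∝ e^{±ikx} with k = √(2m(E − V₀))/ℏ.
k = √(2 × 0.5 × 4.65) = 2.156.

k = 2.16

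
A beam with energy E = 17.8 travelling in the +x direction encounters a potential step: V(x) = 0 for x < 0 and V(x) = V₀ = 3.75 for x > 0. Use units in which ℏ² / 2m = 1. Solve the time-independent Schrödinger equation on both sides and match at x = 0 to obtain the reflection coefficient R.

R = 0.00349

On each side the TISE gives plane waves with k = √(2m(E − V))/ℏ: k₁ = √(2·½·17.8) = 4.219, k₂ = √(2·½·14.05) = 3.748.
Continuity of ψ and ψ′ at the step yields the reflection amplitude r = (k₁ − k₂)/(k₁ + k₂) = 0.05908; thus R = |r|² = 0.003490, T = 0.9965.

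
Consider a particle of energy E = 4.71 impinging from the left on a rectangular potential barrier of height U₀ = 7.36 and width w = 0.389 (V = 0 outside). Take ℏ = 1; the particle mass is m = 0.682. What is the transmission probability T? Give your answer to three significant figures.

E < U₀: inside the barrier ψ ∝ e^{±κx} with κ = √(2m(U₀ − E))/ℏ = 1.901.
κw = 0.7396, sinh(κw) = 0.8089.
The exact tunnelling result is T⁻¹ = 1 + U₀² sinh²(κw) / [4E(U₀ − E)] = 1.710, so T = 0.585.

T = 0.585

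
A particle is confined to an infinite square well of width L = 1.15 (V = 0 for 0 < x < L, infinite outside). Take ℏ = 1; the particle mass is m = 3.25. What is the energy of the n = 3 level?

The infinite-well eigenfunctions ψ_n = √(2/L) sin(nπx/L) vanish at both walls, giving E_n = n²π²ℏ²/(2mL²).
E_3 = 3² × π² / (2 × 3.25 × 1.15²) = 10.33.

E = 10.3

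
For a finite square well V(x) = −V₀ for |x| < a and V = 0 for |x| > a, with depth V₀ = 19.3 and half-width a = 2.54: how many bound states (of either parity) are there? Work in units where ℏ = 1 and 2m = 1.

N = 8

Define the well-strength parameter z₀ = (a/ℏ)√(2mV₀) = 2.54 × √(2·0.5·19.3) = 11.16.
A new bound state (alternating even/odd) appears each time z₀ passes a multiple of π/2, so N = ⌊2z₀/π⌋ + 1 = ⌊7.104⌋ + 1 = 8.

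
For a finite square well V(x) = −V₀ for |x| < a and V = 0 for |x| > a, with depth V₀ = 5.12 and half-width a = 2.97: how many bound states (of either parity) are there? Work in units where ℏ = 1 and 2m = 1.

N = 5

The dimensionless depth is z₀ = a√(2mV₀)/ℏ = 2.97 × √(5.120) = 6.720.
The even/odd transcendental equations gain one root per π/2 in z₀, giving N = 1 + ⌊2z₀/π⌋ = 1 + ⌊4.278⌋ = 5.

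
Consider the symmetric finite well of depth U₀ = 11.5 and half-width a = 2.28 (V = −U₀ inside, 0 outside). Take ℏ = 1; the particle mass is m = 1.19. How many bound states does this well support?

Define the well-strength parameter z₀ = (a/ℏ)√(2mU₀) = 2.28 × √(2·1.19·11.5) = 11.93.
The even/odd transcendental equations gain one root per π/2 in z₀, giving N = 1 + ⌊2z₀/π⌋ = 1 + ⌊7.594⌋ = 8.

N = 8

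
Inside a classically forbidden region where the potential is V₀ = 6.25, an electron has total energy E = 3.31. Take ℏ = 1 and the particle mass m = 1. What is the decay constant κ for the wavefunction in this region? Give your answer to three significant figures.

Since E < V₀ the TISE in this region is ψ'' = κ²ψ with κ = √(2m(V₀ − E))/ℏ.
κ = √(2 × 1 × 2.94) = 2.425.

κ = 2.42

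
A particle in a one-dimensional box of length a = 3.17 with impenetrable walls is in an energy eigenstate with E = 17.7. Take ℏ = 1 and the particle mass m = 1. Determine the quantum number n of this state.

From E_n = n²π²ℏ²/(2ma²) invert to n = √(2ma²E)/(πℏ).
n = (3.17/π) × √(2 × 1 × 17.7) = 6.004 → n = 6.

n = 6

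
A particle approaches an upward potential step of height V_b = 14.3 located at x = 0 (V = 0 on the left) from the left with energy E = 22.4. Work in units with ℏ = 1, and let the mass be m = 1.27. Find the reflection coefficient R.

On each side the TISE gives plane waves with k = √(2m(E − V))/ℏ: k₁ = √(2·1.27·22.4) = 7.543, k₂ = √(2·1.27·8.1) = 4.536.
Matching ψ and ψ′ at x = 0 gives r = (k₁ − k₂)/(k₁ + k₂), so R = r² = 0.06198 and T = 1 − R = 0.9380.

R = 0.0620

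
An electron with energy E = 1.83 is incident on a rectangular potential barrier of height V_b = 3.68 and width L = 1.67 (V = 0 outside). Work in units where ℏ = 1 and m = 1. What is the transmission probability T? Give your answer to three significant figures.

T = 0.00646

Since E < V_b the interior solution is evanescent with decay constant κ = √(2m(V_b − E))/ℏ = 1.924.
κL = 3.212, sinh(κL) = 12.40.
Matching ψ, ψ′ at both faces gives T = [1 + V_b² sinh²(κL) / (4E(V_b − E))]⁻¹ = 1/154.7 = 0.00646.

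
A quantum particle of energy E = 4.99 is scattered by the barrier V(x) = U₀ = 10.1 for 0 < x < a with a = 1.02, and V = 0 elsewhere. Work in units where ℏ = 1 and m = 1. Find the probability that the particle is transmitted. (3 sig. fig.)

T = 0.00587

E < U₀: inside the barrier ψ ∝ e^{±κx} with κ = √(2m(U₀ − E))/ℏ = 3.197.
κa = 3.261, sinh(κa) = 13.02.
The exact tunnelling result is T⁻¹ = 1 + U₀² sinh²(κa) / [4E(U₀ − E)] = 170.4, so T = 0.00587.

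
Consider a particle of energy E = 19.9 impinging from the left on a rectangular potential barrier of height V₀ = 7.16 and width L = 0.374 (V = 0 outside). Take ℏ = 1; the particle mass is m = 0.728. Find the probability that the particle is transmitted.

T = 0.952

E > V₀: inside the barrier k₂ = √(2m(E − V₀))/ℏ = 4.307, k₂L = 1.611.
Matching at both interfaces gives T⁻¹ = 1 + V₀² sin²(k₂L) / [4E(E − V₀)] = 1.050, hence T = 0.952.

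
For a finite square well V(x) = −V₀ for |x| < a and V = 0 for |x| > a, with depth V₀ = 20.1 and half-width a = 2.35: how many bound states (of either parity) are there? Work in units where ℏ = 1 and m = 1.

N = 10

The dimensionless depth is z₀ = a√(2mV₀)/ℏ = 2.35 × √(40.20) = 14.90.
A new bound state (alternating even/odd) appears each time z₀ passes a multiple of π/2, so N = ⌊2z₀/π⌋ + 1 = ⌊9.486⌋ + 1 = 10.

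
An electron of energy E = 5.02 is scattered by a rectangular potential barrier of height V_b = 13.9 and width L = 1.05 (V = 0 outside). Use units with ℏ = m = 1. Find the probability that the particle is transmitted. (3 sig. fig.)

T = 0.000529

Since E < V_b the interior solution is evanescent with decay constant κ = √(2m(V_b − E))/ℏ = 4.214.
κL = 4.425, sinh(κL) = 41.75.
Matching ψ, ψ′ at both faces gives T = [1 + V_b² sinh²(κL) / (4E(V_b − E))]⁻¹ = 1/1890 = 0.000529.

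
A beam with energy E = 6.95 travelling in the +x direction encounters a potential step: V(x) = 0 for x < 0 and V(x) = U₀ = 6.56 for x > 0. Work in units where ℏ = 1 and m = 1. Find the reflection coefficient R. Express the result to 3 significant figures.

R = 0.381

On each side the TISE gives plane waves with k = √(2m(E − V))/ℏ: k₁ = √(2·1·6.95) = 3.728, k₂ = √(2·1·0.39) = 0.8832.
Matching ψ and ψ′ at x = 0 gives r = (k₁ − k₂)/(k₁ + k₂), so R = r² = 0.3806 and T = 1 − R = 0.6194.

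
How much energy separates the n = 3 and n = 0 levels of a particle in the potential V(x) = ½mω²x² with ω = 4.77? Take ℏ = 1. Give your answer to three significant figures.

ΔE = 14.3

E_n = ℏω(n + ½), so ΔE = (3 − 0) ℏω = 3 × 4.77 = 14.31.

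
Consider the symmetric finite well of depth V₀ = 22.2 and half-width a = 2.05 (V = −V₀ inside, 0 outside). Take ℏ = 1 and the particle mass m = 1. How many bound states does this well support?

N = 9

Define the well-strength parameter z₀ = (a/ℏ)√(2mV₀) = 2.05 × √(2·1·22.2) = 13.66.
A new bound state (alternating even/odd) appears each time z₀ passes a multiple of π/2, so N = ⌊2z₀/π⌋ + 1 = ⌊8.696⌋ + 1 = 9.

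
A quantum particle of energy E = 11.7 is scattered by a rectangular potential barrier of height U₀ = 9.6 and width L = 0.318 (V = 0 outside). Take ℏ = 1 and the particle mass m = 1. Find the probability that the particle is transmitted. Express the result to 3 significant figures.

T = 0.744

E > U₀: inside the barrier k₂ = √(2m(E − U₀))/ℏ = 2.049, k₂L = 0.6517.
T = [1 + U₀² sin²(k₂L) / (4E(E − U₀))]⁻¹ = 1/1.345 = 0.744.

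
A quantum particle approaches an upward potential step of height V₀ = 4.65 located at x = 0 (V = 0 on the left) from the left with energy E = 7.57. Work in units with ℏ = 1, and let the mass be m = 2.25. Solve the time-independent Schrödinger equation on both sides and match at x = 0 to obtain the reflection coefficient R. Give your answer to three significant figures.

R = 0.0546

On each side the TISE gives plane waves with k = √(2m(E − V))/ℏ: k₁ = √(2·2.25·7.57) = 5.837, k₂ = √(2·2.25·2.92) = 3.625.
Continuity of ψ and ψ′ at the step yields the reflection amplitude r = (k₁ − k₂)/(k₁ + k₂) = 0.2337; thus R = |r|² = 0.05464, T = 0.9454.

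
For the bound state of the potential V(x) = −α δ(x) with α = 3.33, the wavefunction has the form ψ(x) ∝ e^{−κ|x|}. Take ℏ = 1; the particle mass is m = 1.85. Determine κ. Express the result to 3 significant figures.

Integrate −(ℏ²/2m)ψ'' − αδ(x)ψ = Eψ from −ε to +ε: the ψ'' term gives ψ'(0⁺) − ψ'(0⁻) and the δ term gives −(2mα/ℏ²)ψ(0).
With ψ ∝ e^{−κ|x|} this yields −2κ = −2mα/ℏ², so κ = mα/ℏ² = 6.161.

κ = 6.16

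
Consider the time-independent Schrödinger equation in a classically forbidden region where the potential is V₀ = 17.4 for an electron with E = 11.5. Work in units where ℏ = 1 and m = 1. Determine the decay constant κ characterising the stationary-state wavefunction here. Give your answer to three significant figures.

κ = 3.44

Since E < V₀ the TISE in this region is ψ'' = κ²ψ with κ = √(2m(V₀ − E))/ℏ.
κ = √(2 × 1 × 5.9) = 3.435.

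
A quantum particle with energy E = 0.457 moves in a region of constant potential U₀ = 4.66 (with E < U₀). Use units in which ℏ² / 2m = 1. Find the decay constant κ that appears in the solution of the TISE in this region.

κ = 2.05

Since E < U₀ the TISE in this region is ψ'' = κ²ψ with κ = √(2m(U₀ − E))/ℏ.
κ = √(2 × 0.5 × 4.203) = 2.050.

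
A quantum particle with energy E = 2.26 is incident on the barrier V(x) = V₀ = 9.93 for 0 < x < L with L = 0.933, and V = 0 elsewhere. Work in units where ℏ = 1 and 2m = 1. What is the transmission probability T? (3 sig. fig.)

T = 0.0159

Since E < V₀ the interior solution is evanescent with decay constant κ = √(2m(V₀ − E))/ℏ = 2.769.
κL = 2.584, sinh(κL) = 6.587.
The exact tunnelling result is T⁻¹ = 1 + V₀² sinh²(κL) / [4E(V₀ − E)] = 62.70, so T = 0.0159.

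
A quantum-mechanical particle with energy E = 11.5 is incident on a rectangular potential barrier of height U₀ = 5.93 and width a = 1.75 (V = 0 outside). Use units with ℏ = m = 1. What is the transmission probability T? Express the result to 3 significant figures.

T = 0.975

E > U₀: inside the barrier k₂ = √(2m(E − U₀))/ℏ = 3.338, k₂a = 5.841.
Matching at both interfaces gives T⁻¹ = 1 + U₀² sin²(k₂a) / [4E(E − U₀)] = 1.025, hence T = 0.975.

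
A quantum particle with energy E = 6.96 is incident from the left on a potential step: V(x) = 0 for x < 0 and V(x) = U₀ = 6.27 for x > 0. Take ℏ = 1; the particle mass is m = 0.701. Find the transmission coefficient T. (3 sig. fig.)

On each side the TISE gives plane waves with k = √(2m(E − V))/ℏ: k₁ = √(2·0.701·6.96) = 3.124, k₂ = √(2·0.701·0.69) = 0.9836.
Continuity of ψ and ψ′ at the step yields the reflection amplitude r = (k₁ − k₂)/(k₁ + k₂) = 0.5211; thus R = |r|² = 0.2715, T = 0.7285.

T = 0.728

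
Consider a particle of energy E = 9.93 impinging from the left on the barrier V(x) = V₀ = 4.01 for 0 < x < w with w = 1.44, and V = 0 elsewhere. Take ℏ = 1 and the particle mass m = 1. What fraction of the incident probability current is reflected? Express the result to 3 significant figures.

R = 0.0605

E > V₀: inside the barrier k₂ = √(2m(E − V₀))/ℏ = 3.441, k₂w = 4.955.
T = [1 + V₀² sin²(k₂w) / (4E(E − V₀))]⁻¹ = 1/1.064 = 0.939.
R = 1 − T = 0.0605.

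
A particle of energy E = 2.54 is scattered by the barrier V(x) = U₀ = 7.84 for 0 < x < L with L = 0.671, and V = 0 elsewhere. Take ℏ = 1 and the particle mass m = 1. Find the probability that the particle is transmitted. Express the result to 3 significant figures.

T = 0.0435

Since E < U₀ the interior solution is evanescent with decay constant κ = √(2m(U₀ − E))/ℏ = 3.256.
κL = 2.185, sinh(κL) = 4.387.
Matching ψ, ψ′ at both faces gives T = [1 + U₀² sinh²(κL) / (4E(U₀ − E))]⁻¹ = 1/22.97 = 0.0435.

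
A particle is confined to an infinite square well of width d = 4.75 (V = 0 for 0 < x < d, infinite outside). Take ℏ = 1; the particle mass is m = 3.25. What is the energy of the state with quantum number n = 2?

E = 0.269

Requiring ψ(0) = ψ(d) = 0 quantises k = nπ/d, hence E_n = ℏ²k²/2m = n²π²ℏ²/(2md²).
E_2 = 2² × π² / (2 × 3.25 × 4.75²) = 0.2692.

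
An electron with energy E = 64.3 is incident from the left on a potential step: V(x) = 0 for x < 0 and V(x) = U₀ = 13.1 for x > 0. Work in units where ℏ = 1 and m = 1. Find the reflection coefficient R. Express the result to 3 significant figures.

R = 0.00324

The wavenumbers are k₁ = √(2mE)/ℏ = 11.34 on the left and k₂ = √(2m(E − U₀))/ℏ = 10.12 on the right.
Continuity of ψ and ψ′ at the step yields the reflection amplitude r = (k₁ − k₂)/(k₁ + k₂) = 0.05689; thus R = |r|² = 0.003237, T = 0.9968.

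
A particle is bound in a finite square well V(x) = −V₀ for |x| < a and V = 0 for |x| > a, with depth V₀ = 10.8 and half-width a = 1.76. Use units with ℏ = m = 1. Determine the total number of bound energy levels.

Define the well-strength parameter z₀ = (a/ℏ)√(2mV₀) = 1.76 × √(2·1·10.8) = 8.180.
The even/odd transcendental equations gain one root per π/2 in z₀, giving N = 1 + ⌊2z₀/π⌋ = 1 + ⌊5.207⌋ = 6.

N = 6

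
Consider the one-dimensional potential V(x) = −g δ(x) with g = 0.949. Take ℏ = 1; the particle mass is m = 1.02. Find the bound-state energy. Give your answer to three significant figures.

For x ≠ 0 the bound state is ψ ∝ e^{−κ|x|}; integrating the TISE across the delta gives the cusp condition 2κ = 2mg/ℏ², so κ = 0.9680.
Then E = −ℏ²κ²/(2m) = −mg²/(2ℏ²) = -0.4593.

E = -0.459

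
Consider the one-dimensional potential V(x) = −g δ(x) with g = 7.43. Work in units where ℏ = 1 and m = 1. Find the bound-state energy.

The bound state is ψ(x) = √κ e^{−κ|x|}. The derivative jump ψ'(0⁺) − ψ'(0⁻) = −(2mg/ℏ²)ψ(0) fixes κ = mg/ℏ² = 7.430.
Then E = −ℏ²κ²/(2m) = −mg²/(2ℏ²) = -27.60.

E = -27.6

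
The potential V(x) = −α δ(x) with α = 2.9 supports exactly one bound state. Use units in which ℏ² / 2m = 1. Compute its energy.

E = -2.10

For x ≠ 0 the bound state is ψ ∝ e^{−κ|x|}; integrating the TISE across the delta gives the cusp condition 2κ = 2mα/ℏ², so κ = 1.450.
Then E = −ℏ²κ²/(2m) = −mα²/(2ℏ²) = -2.103.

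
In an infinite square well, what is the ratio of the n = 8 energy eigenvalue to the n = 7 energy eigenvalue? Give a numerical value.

1.30612

E_n = n²π²ℏ²/(2mL²) so the ratio is n₂²/n₁² = 64/49 = 1.30612.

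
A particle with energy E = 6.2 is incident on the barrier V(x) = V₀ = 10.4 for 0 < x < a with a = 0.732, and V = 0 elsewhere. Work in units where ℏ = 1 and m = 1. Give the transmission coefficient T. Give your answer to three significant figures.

T = 0.0539

E < V₀: inside the barrier ψ ∝ e^{±κx} with κ = √(2m(V₀ − E))/ℏ = 2.898.
κa = 2.122, sinh(κa) = 4.112.
Matching ψ, ψ′ at both faces gives T = [1 + V₀² sinh²(κa) / (4E(V₀ − E))]⁻¹ = 1/18.56 = 0.0539.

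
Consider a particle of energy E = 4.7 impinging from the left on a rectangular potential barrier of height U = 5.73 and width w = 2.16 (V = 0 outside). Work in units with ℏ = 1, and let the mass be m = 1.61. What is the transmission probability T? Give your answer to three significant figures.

E < U: inside the barrier ψ ∝ e^{±κx} with κ = √(2m(U − E))/ℏ = 1.821.
κw = 3.934, sinh(κw) = 25.54.
Matching ψ, ψ′ at both faces gives T = [1 + U² sinh²(κw) / (4E(U − E))]⁻¹ = 1/1107 = 0.000903.

T = 0.000903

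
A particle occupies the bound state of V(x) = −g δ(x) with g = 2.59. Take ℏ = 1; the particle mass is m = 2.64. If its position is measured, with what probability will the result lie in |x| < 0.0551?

The normalised bound state is ψ = √κ e^{−κ|x|} with κ = mg/ℏ² = 6.838.
P(|x| < d) = ∫_{−d}^{d} κ e^{−2κ|x|} dx = 1 − e^{−2κd} = 1 − e^{−0.7535} = 0.5293.

P = 0.529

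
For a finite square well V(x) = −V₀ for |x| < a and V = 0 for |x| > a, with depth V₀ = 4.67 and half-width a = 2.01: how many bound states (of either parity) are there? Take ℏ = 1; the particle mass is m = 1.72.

Define the well-strength parameter z₀ = (a/ℏ)√(2mV₀) = 2.01 × √(2·1.72·4.67) = 8.056.
A new bound state (alternating even/odd) appears each time z₀ passes a multiple of π/2, so N = ⌊2z₀/π⌋ + 1 = ⌊5.129⌋ + 1 = 6.

N = 6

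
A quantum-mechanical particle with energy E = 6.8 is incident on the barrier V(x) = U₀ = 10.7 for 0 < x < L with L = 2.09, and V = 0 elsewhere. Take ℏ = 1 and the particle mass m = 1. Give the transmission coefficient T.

T = 0.0000315

Since E < U₀ the interior solution is evanescent with decay constant κ = √(2m(U₀ − E))/ℏ = 2.793.
κL = 5.837, sinh(κL) = 171.4.
Matching ψ, ψ′ at both faces gives T = [1 + U₀² sinh²(κL) / (4E(U₀ − E))]⁻¹ = 1/31700 = 0.0000315.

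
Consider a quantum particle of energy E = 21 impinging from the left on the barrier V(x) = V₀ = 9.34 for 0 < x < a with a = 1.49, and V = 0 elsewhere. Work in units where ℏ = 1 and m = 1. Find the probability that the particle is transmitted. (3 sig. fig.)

T = 0.947

E > V₀: inside the barrier k₂ = √(2m(E − V₀))/ℏ = 4.829, k₂a = 7.195.
Matching at both interfaces gives T⁻¹ = 1 + V₀² sin²(k₂a) / [4E(E − V₀)] = 1.056, hence T = 0.947.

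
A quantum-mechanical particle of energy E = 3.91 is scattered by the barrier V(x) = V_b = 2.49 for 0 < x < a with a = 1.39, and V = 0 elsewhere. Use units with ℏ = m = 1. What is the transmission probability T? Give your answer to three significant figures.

E > V_b: inside the barrier k₂ = √(2m(E − V_b))/ℏ = 1.685, k₂a = 2.342.
Matching at both interfaces gives T⁻¹ = 1 + V_b² sin²(k₂a) / [4E(E − V_b)] = 1.143, hence T = 0.875.

T = 0.875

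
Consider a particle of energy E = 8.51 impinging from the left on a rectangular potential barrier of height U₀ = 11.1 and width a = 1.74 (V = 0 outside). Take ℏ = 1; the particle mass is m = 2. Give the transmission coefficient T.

T = 0.0000391

E < U₀: inside the barrier ψ ∝ e^{±κx} with κ = √(2m(U₀ − E))/ℏ = 3.219.
κa = 5.601, sinh(κa) = 135.3.
Matching ψ, ψ′ at both faces gives T = [1 + U₀² sinh²(κa) / (4E(U₀ − E))]⁻¹ = 1/25580 = 0.0000391.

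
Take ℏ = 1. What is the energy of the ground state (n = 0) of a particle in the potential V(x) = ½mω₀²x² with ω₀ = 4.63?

E = 2.32

The oscillator eigenvalues are E_n = ℏω₀(n + ½), so E_0 = 4.63 × 0.5 = 2.315.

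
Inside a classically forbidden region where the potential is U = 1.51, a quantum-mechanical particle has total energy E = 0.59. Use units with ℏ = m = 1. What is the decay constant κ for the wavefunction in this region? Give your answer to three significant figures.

Since E < U the TISE in this region is ψ'' = κ²ψ with κ = √(2m(U − E))/ℏ.
κ = √(2 × 1 × 0.92) = 1.356.

κ = 1.36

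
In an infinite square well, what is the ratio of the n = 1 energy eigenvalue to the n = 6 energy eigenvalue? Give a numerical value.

0.0277778

Since E_n ∝ n², the ratio is (1/6)² = 0.0277778.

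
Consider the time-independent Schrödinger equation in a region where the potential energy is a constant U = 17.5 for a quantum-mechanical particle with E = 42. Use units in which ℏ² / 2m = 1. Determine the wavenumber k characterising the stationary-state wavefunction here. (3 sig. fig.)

With E > U the solution is oscillatory, ψ ∝ e^{±ikx} with k = √(2m(E − U))/ℏ.
k = √(2 × 0.5 × 24.5) = 4.950.

k = 4.95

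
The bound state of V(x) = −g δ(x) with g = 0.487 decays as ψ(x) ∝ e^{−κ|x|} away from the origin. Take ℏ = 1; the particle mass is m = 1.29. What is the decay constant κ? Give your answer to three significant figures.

κ = 0.628

Integrate −(ℏ²/2m)ψ'' − gδ(x)ψ = Eψ from −ε to +ε: the ψ'' term gives ψ'(0⁺) − ψ'(0⁻) and the δ term gives −(2mg/ℏ²)ψ(0).
With ψ ∝ e^{−κ|x|} this yields −2κ = −2mg/ℏ², so κ = mg/ℏ² = 0.6282.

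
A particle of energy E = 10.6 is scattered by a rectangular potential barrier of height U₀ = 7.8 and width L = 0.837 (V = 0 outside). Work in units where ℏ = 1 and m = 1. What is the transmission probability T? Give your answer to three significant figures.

T = 0.699

Above the barrier the interior wavenumber is k₂ = √(2m(E − U₀))/ℏ = 2.366, giving phase k₂L = 1.981.
Matching at both interfaces gives T⁻¹ = 1 + U₀² sin²(k₂L) / [4E(E − U₀)] = 1.431, hence T = 0.699.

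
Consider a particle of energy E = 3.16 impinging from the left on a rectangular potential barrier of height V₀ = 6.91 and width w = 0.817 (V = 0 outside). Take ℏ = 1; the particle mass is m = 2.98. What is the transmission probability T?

T = 0.00175

Since E < V₀ the interior solution is evanescent with decay constant κ = √(2m(V₀ − E))/ℏ = 4.728.
κw = 3.862, sinh(κw) = 23.78.
Matching ψ, ψ′ at both faces gives T = [1 + V₀² sinh²(κw) / (4E(V₀ − E))]⁻¹ = 1/570.6 = 0.00175.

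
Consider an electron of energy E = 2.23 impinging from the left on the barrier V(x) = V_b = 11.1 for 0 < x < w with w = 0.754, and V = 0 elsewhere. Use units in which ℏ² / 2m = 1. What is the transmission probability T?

Since E < V_b the interior solution is evanescent with decay constant κ = √(2m(V_b − E))/ℏ = 2.978.
κw = 2.246, sinh(κw) = 4.670.
Matching ψ, ψ′ at both faces gives T = [1 + V_b² sinh²(κw) / (4E(V_b − E))]⁻¹ = 1/34.96 = 0.0286.

T = 0.0286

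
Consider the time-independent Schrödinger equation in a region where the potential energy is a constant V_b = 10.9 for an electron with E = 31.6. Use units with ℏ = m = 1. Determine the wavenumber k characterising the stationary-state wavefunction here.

k = 6.43

With E > V_b the solution is oscillatory, ψ ∝ e^{±ikx} with k = √(2m(E − V_b))/ℏ.
k = √(2 × 1 × 20.7) = 6.434.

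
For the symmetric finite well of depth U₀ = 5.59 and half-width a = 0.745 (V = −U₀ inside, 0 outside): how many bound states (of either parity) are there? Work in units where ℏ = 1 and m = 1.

Define the well-strength parameter z₀ = (a/ℏ)√(2mU₀) = 0.745 × √(2·1·5.59) = 2.491.
A new bound state (alternating even/odd) appears each time z₀ passes a multiple of π/2, so N = ⌊2z₀/π⌋ + 1 = ⌊1.586⌋ + 1 = 2.

N = 2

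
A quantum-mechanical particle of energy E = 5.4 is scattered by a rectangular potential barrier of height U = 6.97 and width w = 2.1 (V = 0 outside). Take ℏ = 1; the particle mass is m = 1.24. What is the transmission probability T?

E < U: inside the barrier ψ ∝ e^{±κx} with κ = √(2m(U − E))/ℏ = 1.973.
κw = 4.144, sinh(κw) = 31.51.
Matching ψ, ψ′ at both faces gives T = [1 + U² sinh²(κw) / (4E(U − E))]⁻¹ = 1/1424 = 0.000702.

T = 0.000702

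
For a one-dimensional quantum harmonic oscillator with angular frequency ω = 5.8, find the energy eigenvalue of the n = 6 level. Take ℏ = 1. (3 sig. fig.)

Using E_n = (n + ½)ℏω: E_6 = 6.5 × 5.8 = 37.70.

E = 37.7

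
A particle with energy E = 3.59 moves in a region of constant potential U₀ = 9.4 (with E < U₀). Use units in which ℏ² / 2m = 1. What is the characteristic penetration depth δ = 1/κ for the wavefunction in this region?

Since E < U₀ the TISE in this region is ψ'' = κ²ψ with κ = √(2m(U₀ − E))/ℏ.
κ = √(2 × 0.5 × 5.81) = 2.410. The penetration depth is δ = 1/κ = 0.415.

δ = 0.415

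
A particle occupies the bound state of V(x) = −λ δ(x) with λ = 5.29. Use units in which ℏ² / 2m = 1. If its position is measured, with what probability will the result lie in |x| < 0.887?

P = 0.991

The normalised bound state is ψ = √κ e^{−κ|x|} with κ = mλ/ℏ² = 2.645.
P(|x| < d) = ∫_{−d}^{d} κ e^{−2κ|x|} dx = 1 − e^{−2κd} = 1 − e^{−4.692} = 0.9908.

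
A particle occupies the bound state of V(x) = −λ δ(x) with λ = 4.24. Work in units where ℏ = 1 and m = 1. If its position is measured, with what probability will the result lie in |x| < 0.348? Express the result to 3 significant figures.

The normalised bound state is ψ = √κ e^{−κ|x|} with κ = mλ/ℏ² = 4.240.
P(|x| < d) = ∫_{−d}^{d} κ e^{−2κ|x|} dx = 1 − e^{−2κd} = 1 − e^{−2.951} = 0.9477.

P = 0.948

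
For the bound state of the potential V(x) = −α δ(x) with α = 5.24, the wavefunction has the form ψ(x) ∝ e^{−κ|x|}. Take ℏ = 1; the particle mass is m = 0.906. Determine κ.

Integrating the TISE across x = 0 gives the cusp condition ψ'(0⁺) − ψ'(0⁻) = −(2mα/ℏ²)ψ(0).
With ψ ∝ e^{−κ|x|} this yields −2κ = −2mα/ℏ², so κ = mα/ℏ² = 4.747.

κ = 4.75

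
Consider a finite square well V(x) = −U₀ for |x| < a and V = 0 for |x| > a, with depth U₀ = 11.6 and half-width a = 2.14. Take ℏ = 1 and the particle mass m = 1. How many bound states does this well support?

N = 7

Define the well-strength parameter z₀ = (a/ℏ)√(2mU₀) = 2.14 × √(2·1·11.6) = 10.31.
The even/odd transcendental equations gain one root per π/2 in z₀, giving N = 1 + ⌊2z₀/π⌋ = 1 + ⌊6.562⌋ = 7.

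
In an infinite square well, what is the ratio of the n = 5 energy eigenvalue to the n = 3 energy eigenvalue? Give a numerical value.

2.77778

Since E_n ∝ n², the ratio is (5/3)² = 2.77778.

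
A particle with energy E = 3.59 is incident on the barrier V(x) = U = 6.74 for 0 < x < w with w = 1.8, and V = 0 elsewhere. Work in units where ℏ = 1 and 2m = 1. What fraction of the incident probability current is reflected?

E < U: inside the barrier ψ ∝ e^{±κx} with κ = √(2m(U − E))/ℏ = 1.775.
κw = 3.195, sinh(κw) = 12.18.
The exact tunnelling result is T⁻¹ = 1 + U² sinh²(κw) / [4E(U − E)] = 150.0, so T = 0.00667.
R = 1 − T = 0.993.

R = 0.993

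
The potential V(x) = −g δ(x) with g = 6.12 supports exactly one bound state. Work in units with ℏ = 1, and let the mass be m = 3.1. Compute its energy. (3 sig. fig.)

E = -58.1

The bound state is ψ(x) = √κ e^{−κ|x|}. The derivative jump ψ'(0⁺) − ψ'(0⁻) = −(2mg/ℏ²)ψ(0) fixes κ = mg/ℏ² = 18.97.
Then E = −ℏ²κ²/(2m) = −mg²/(2ℏ²) = -58.05.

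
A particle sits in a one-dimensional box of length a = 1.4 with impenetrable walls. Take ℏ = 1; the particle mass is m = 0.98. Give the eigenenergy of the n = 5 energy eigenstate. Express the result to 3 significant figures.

The infinite-well eigenfunctions ψ_n = √(2/a) sin(nπx/a) vanish at both walls, giving E_n = n²π²ℏ²/(2ma²).
E_5 = 5² × π² / (2 × 0.98 × 1.4²) = 64.23.

E = 64.2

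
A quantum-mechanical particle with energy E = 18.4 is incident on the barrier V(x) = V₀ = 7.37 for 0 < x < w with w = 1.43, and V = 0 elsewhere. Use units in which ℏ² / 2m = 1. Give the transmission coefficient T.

T = 0.937

Above the barrier the interior wavenumber is k₂ = √(2m(E − V₀))/ℏ = 3.321, giving phase k₂w = 4.749.
Matching at both interfaces gives T⁻¹ = 1 + V₀² sin²(k₂w) / [4E(E − V₀)] = 1.067, hence T = 0.937.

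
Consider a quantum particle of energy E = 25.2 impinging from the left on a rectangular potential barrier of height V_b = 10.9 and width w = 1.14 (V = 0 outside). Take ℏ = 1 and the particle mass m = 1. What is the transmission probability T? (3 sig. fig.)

E > V_b: inside the barrier k₂ = √(2m(E − V_b))/ℏ = 5.348, k₂w = 6.097.
T = [1 + V_b² sin²(k₂w) / (4E(E − V_b))]⁻¹ = 1/1.003 = 0.997.

T = 0.997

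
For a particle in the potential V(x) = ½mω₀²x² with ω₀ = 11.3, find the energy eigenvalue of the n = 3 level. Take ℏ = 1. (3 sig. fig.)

The oscillator eigenvalues are E_n = ℏω₀(n + ½), so E_3 = 11.3 × 3.5 = 39.55.

E = 39.6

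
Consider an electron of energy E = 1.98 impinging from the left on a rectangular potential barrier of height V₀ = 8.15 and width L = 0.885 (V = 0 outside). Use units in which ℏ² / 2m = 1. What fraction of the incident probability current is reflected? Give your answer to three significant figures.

R = 0.964

E < V₀: inside the barrier ψ ∝ e^{±κx} with κ = √(2m(V₀ − E))/ℏ = 2.484.
κL = 2.198, sinh(κL) = 4.449.
Matching ψ, ψ′ at both faces gives T = [1 + V₀² sinh²(κL) / (4E(V₀ − E))]⁻¹ = 1/27.91 = 0.0358.
R = 1 − T = 0.964.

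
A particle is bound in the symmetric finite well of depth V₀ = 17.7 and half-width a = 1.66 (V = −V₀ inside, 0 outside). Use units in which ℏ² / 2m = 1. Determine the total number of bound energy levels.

N = 5

The dimensionless depth is z₀ = a√(2mV₀)/ℏ = 1.66 × √(17.70) = 6.984.
The even/odd transcendental equations gain one root per π/2 in z₀, giving N = 1 + ⌊2z₀/π⌋ = 1 + ⌊4.446⌋ = 5.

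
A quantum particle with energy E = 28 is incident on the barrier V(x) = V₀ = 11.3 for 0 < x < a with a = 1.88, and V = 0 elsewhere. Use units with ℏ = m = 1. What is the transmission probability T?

E > V₀: inside the barrier k₂ = √(2m(E − V₀))/ℏ = 5.779, k₂a = 10.87.
T = [1 + V₀² sin²(k₂a) / (4E(E − V₀))]⁻¹ = 1/1.067 = 0.937.

T = 0.937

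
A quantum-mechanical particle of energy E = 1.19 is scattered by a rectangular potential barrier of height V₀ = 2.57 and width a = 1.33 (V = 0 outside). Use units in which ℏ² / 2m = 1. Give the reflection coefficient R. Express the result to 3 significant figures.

R = 0.839

E < V₀: inside the barrier ψ ∝ e^{±κx} with κ = √(2m(V₀ − E))/ℏ = 1.175.
κa = 1.562, sinh(κa) = 2.280.
Matching ψ, ψ′ at both faces gives T = [1 + V₀² sinh²(κa) / (4E(V₀ − E))]⁻¹ = 1/6.228 = 0.161.
R = 1 − T = 0.839.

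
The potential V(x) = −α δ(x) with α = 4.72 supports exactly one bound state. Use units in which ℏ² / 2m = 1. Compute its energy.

The bound state is ψ(x) = √κ e^{−κ|x|}. The derivative jump ψ'(0⁺) − ψ'(0⁻) = −(2mα/ℏ²)ψ(0) fixes κ = mα/ℏ² = 2.360.
Then E = −ℏ²κ²/(2m) = −mα²/(2ℏ²) = -5.570.

E = -5.57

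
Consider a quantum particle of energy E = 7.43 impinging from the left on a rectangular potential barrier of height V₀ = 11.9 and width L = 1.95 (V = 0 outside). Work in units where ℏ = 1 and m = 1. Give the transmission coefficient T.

Since E < V₀ the interior solution is evanescent with decay constant κ = √(2m(V₀ − E))/ℏ = 2.990.
κL = 5.830, sinh(κL) = 170.3.
Matching ψ, ψ′ at both faces gives T = [1 + V₀² sinh²(κL) / (4E(V₀ − E))]⁻¹ = 1/30900 = 0.0000324.

T = 0.0000324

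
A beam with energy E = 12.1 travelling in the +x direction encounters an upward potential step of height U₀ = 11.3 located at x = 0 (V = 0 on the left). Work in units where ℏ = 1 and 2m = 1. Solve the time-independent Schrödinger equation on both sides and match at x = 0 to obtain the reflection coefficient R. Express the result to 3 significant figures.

R = 0.349

On each side the TISE gives plane waves with k = √(2m(E − V))/ℏ: k₁ = √(2·½·12.1) = 3.479, k₂ = √(2·½·0.8) = 0.8944.
Continuity of ψ and ψ′ at the step yields the reflection amplitude r = (k₁ − k₂)/(k₁ + k₂) = 0.5909; thus R = |r|² = 0.3492, T = 0.6508.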